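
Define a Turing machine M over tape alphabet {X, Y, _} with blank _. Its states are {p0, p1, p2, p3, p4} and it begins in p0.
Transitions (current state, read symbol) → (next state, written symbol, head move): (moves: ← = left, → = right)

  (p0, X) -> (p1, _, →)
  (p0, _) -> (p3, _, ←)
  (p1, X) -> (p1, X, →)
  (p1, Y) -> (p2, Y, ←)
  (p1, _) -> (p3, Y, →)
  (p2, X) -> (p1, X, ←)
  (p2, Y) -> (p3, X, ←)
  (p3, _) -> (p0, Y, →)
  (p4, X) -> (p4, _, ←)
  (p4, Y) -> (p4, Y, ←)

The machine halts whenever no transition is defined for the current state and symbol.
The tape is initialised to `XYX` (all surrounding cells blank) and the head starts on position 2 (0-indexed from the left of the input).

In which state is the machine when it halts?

p3

p0 | XY[X]___   read X → write _, move →, go to p1
p1 | XY_[_]__   read _ → write Y, move →, go to p3
p3 | XY_Y[_]_   read _ → write Y, move →, go to p0
p0 | XY_YY[_]   read _ → write _, move ←, go to p3
p3 | XY_Y[Y]_
No transition is defined for (p3, Y); M halts in state p3.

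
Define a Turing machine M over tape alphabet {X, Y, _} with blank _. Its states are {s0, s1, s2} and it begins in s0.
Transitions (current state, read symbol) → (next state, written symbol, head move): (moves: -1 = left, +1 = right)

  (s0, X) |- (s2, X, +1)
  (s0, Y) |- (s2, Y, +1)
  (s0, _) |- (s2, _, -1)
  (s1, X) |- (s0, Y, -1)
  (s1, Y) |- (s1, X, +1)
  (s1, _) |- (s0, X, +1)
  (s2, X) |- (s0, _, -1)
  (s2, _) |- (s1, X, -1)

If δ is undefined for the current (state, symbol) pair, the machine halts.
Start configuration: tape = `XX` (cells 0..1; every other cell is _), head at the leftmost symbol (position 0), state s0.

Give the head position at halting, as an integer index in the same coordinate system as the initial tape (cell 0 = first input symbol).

state=s0 head=0 tape=___[X]X   (s0,X)→(s2,X,+1)
state=s2 head=1 tape=___X[X]   (s2,X)→(s0,_,-1)
state=s0 head=0 tape=___[X]_   (s0,X)→(s2,X,+1)
state=s2 head=1 tape=___X[_]   (s2,_)→(s1,X,-1)
state=s1 head=0 tape=___[X]X   (s1,X)→(s0,Y,-1)
state=s0 head=-1 tape=__[_]YX   (s0,_)→(s2,_,-1)
state=s2 head=-2 tape=_[_]_YX   (s2,_)→(s1,X,-1)
state=s1 head=-3 tape=[_]X_YX   (s1,_)→(s0,X,+1)
state=s0 head=-2 tape=X[X]_YX   (s0,X)→(s2,X,+1)
state=s2 head=-1 tape=XX[_]YX   (s2,_)→(s1,X,-1)
state=s1 head=-2 tape=X[X]XYX   (s1,X)→(s0,Y,-1)
state=s0 head=-3 tape=[X]YXYX   (s0,X)→(s2,X,+1)
state=s2 head=-2 tape=X[Y]XYX
At halt the head is at cell -2.

-2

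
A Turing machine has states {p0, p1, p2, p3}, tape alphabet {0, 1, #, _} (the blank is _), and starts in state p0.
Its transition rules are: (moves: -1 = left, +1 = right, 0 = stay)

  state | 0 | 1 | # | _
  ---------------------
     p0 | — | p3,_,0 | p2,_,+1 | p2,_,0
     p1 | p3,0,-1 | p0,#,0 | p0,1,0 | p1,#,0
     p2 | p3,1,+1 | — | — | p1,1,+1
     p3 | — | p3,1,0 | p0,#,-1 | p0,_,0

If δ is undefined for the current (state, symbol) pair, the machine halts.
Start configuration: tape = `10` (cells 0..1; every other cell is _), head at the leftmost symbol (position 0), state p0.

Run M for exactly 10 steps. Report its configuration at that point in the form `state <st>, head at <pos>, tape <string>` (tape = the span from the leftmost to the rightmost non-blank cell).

state p3, head at 0, tape 10

state=p0 head=0 tape=[1]0   (p0,1)→(p3,_,0)
state=p3 head=0 tape=[_]0   (p3,_)→(p0,_,0)
state=p0 head=0 tape=[_]0   (p0,_)→(p2,_,0)
state=p2 head=0 tape=[_]0   (p2,_)→(p1,1,+1)
state=p1 head=1 tape=1[0]   (p1,0)→(p3,0,-1)
state=p3 head=0 tape=[1]0   (p3,1)→(p3,1,0)
state=p3 head=0 tape=[1]0   (p3,1)→(p3,1,0)
state=p3 head=0 tape=[1]0   (p3,1)→(p3,1,0)
state=p3 head=0 tape=[1]0   (p3,1)→(p3,1,0)
state=p3 head=0 tape=[1]0   (p3,1)→(p3,1,0)
state=p3 head=0 tape=[1]0
After 10 steps: state p3, head at 0, tape 10.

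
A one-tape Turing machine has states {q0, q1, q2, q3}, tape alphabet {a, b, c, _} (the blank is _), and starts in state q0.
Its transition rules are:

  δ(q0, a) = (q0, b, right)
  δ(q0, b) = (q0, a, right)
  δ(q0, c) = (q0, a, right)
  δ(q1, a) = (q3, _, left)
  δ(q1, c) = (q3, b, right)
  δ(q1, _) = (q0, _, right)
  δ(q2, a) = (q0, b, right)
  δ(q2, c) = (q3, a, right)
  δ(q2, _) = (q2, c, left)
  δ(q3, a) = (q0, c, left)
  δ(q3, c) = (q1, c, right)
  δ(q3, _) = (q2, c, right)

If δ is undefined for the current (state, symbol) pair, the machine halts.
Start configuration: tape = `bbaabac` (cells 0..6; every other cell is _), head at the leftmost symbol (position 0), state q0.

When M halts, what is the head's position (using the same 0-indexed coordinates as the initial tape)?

state=q0 head=0 tape=[b]baabac_   (q0,b)→(q0,a,right)
state=q0 head=1 tape=a[b]aabac_   (q0,b)→(q0,a,right)
state=q0 head=2 tape=aa[a]abac_   (q0,a)→(q0,b,right)
state=q0 head=3 tape=aab[a]bac_   (q0,a)→(q0,b,right)
state=q0 head=4 tape=aabb[b]ac_   (q0,b)→(q0,a,right)
state=q0 head=5 tape=aabba[a]c_   (q0,a)→(q0,b,right)
state=q0 head=6 tape=aabbab[c]_   (q0,c)→(q0,a,right)
state=q0 head=7 tape=aabbaba[_]
At halt the head is at cell 7.

7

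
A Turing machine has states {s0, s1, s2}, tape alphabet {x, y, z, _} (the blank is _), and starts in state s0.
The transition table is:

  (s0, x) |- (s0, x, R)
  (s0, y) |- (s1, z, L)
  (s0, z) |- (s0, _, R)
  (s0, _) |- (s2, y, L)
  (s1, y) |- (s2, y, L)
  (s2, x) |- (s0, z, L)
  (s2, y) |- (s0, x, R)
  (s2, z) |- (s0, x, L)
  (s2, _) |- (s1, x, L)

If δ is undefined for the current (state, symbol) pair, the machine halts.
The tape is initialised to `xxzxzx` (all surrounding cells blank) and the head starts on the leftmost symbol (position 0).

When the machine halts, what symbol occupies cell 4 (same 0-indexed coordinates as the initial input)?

s0 | [x]xzxzx_   read x → write x, move R, go to s0
s0 | x[x]zxzx_   read x → write x, move R, go to s0
s0 | xx[z]xzx_   read z → write _, move R, go to s0
s0 | xx_[x]zx_   read x → write x, move R, go to s0
s0 | xx_x[z]x_   read z → write _, move R, go to s0
s0 | xx_x_[x]_   read x → write x, move R, go to s0
s0 | xx_x_x[_]   read _ → write y, move L, go to s2
s2 | xx_x_[x]y   read x → write z, move L, go to s0
s0 | xx_x[_]zy   read _ → write y, move L, go to s2
s2 | xx_[x]yzy   read x → write z, move L, go to s0
s0 | xx[_]zyzy   read _ → write y, move L, go to s2
s2 | x[x]yzyzy   read x → write z, move L, go to s0
s0 | [x]zyzyzy   read x → write x, move R, go to s0
s0 | x[z]yzyzy   read z → write _, move R, go to s0
s0 | x_[y]zyzy   read y → write z, move L, go to s1
s1 | x[_]zzyzy
Cell 4 holds y when M halts.

y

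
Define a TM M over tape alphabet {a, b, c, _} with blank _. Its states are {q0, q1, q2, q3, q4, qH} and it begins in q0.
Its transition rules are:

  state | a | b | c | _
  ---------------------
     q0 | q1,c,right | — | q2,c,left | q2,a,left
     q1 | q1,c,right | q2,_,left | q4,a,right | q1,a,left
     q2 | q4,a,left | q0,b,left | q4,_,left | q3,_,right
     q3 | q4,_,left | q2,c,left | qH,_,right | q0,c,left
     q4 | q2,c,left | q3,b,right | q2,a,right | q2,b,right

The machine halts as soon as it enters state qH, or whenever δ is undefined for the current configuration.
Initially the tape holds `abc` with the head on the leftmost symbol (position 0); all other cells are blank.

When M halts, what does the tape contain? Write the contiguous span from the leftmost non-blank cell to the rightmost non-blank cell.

q0 | ___[a]bc   read a → write c, move right, go to q1
q1 | ___c[b]c   read b → write _, move left, go to q2
q2 | ___[c]_c   read c → write _, move left, go to q4
q4 | __[_]__c   read _ → write b, move right, go to q2
q2 | __b[_]_c   read _ → write _, move right, go to q3
q3 | __b_[_]c   read _ → write c, move left, go to q0
q0 | __b[_]cc   read _ → write a, move left, go to q2
q2 | __[b]acc   read b → write b, move left, go to q0
q0 | _[_]bacc   read _ → write a, move left, go to q2
q2 | [_]abacc   read _ → write _, move right, go to q3
q3 | _[a]bacc   read a → write _, move left, go to q4
q4 | [_]_bacc   read _ → write b, move right, go to q2
q2 | b[_]bacc   read _ → write _, move right, go to q3
q3 | b_[b]acc   read b → write c, move left, go to q2
q2 | b[_]cacc   read _ → write _, move right, go to q3
q3 | b_[c]acc   read c → write _, move right, go to qH
qH | b__[a]cc
The non-blank tape span at halt is b__acc.

b__acc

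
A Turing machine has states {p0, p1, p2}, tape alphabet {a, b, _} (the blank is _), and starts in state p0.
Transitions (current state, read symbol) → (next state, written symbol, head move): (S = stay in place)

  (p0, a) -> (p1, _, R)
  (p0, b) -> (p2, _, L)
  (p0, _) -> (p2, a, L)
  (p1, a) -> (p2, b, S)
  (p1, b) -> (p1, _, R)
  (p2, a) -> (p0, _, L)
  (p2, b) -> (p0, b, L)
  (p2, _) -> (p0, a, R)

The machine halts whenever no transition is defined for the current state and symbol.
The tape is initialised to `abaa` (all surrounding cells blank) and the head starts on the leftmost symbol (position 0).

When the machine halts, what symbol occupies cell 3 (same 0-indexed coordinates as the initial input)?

_

state=p0 head=0 tape=[a]baa_   (p0,a)→(p1,_,R)
state=p1 head=1 tape=_[b]aa_   (p1,b)→(p1,_,R)
state=p1 head=2 tape=__[a]a_   (p1,a)→(p2,b,S)
state=p2 head=2 tape=__[b]a_   (p2,b)→(p0,b,L)
state=p0 head=1 tape=_[_]ba_   (p0,_)→(p2,a,L)
state=p2 head=0 tape=[_]aba_   (p2,_)→(p0,a,R)
state=p0 head=1 tape=a[a]ba_   (p0,a)→(p1,_,R)
state=p1 head=2 tape=a_[b]a_   (p1,b)→(p1,_,R)
state=p1 head=3 tape=a__[a]_   (p1,a)→(p2,b,S)
state=p2 head=3 tape=a__[b]_   (p2,b)→(p0,b,L)
state=p0 head=2 tape=a_[_]b_   (p0,_)→(p2,a,L)
state=p2 head=1 tape=a[_]ab_   (p2,_)→(p0,a,R)
state=p0 head=2 tape=aa[a]b_   (p0,a)→(p1,_,R)
state=p1 head=3 tape=aa_[b]_   (p1,b)→(p1,_,R)
state=p1 head=4 tape=aa__[_]
Cell 3 holds _ when M halts.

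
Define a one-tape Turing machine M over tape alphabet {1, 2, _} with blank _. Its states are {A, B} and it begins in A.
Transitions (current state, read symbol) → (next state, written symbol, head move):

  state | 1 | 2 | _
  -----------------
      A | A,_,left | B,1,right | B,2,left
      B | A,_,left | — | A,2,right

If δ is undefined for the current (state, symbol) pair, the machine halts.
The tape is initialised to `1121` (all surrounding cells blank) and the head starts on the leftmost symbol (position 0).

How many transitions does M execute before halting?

14

A | __[1]121   read 1 → write _, move left, go to A
A | _[_]_121   read _ → write 2, move left, go to B
B | [_]2_121   read _ → write 2, move right, go to A
A | 2[2]_121   read 2 → write 1, move right, go to B
B | 21[_]121   read _ → write 2, move right, go to A
A | 212[1]21   read 1 → write _, move left, go to A
A | 21[2]_21   read 2 → write 1, move right, go to B
B | 211[_]21   read _ → write 2, move right, go to A
A | 2112[2]1   read 2 → write 1, move right, go to B
B | 21121[1]   read 1 → write _, move left, go to A
A | 2112[1]_   read 1 → write _, move left, go to A
A | 211[2]__   read 2 → write 1, move right, go to B
B | 2111[_]_   read _ → write 2, move right, go to A
A | 21112[_]   read _ → write 2, move left, go to B
B | 2111[2]2
M halts after 14 transitions.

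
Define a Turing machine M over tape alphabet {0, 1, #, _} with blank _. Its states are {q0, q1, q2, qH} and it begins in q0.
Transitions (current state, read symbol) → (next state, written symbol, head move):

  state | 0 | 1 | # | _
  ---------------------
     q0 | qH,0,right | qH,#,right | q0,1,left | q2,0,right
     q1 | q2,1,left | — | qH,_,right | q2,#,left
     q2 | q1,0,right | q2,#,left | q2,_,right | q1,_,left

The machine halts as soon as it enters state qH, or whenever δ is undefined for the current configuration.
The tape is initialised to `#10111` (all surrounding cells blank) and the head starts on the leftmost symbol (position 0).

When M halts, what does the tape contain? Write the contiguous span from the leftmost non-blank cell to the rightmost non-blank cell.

state=q0 head=0 tape=_[#]10111   (q0,#)→(q0,1,left)
state=q0 head=-1 tape=[_]110111   (q0,_)→(q2,0,right)
state=q2 head=0 tape=0[1]10111   (q2,1)→(q2,#,left)
state=q2 head=-1 tape=[0]#10111   (q2,0)→(q1,0,right)
state=q1 head=0 tape=0[#]10111   (q1,#)→(qH,_,right)
state=qH head=1 tape=0_[1]0111
The non-blank tape span at halt is 0_10111.

0_10111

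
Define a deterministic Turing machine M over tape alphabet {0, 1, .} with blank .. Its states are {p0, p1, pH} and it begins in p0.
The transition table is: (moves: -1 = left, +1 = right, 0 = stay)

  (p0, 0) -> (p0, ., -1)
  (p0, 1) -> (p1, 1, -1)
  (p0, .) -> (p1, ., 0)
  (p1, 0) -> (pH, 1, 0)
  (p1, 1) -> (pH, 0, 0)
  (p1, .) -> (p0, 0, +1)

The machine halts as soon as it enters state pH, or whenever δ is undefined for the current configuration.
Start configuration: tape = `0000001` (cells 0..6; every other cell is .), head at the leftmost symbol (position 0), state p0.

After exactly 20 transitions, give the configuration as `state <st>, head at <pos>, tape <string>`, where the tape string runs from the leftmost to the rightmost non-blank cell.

p0 | ..[0]000001   read 0 → write ., move -1, go to p0
p0 | .[.].000001   read . → write ., move 0, go to p1
p1 | .[.].000001   read . → write 0, move +1, go to p0
p0 | .0[.]000001   read . → write ., move 0, go to p1
p1 | .0[.]000001   read . → write 0, move +1, go to p0
p0 | .00[0]00001   read 0 → write ., move -1, go to p0
p0 | .0[0].00001   read 0 → write ., move -1, go to p0
p0 | .[0]..00001   read 0 → write ., move -1, go to p0
p0 | [.]...00001   read . → write ., move 0, go to p1
p1 | [.]...00001   read . → write 0, move +1, go to p0
p0 | 0[.]..00001   read . → write ., move 0, go to p1
p1 | 0[.]..00001   read . → write 0, move +1, go to p0
p0 | 00[.].00001   read . → write ., move 0, go to p1
p1 | 00[.].00001   read . → write 0, move +1, go to p0
p0 | 000[.]00001   read . → write ., move 0, go to p1
p1 | 000[.]00001   read . → write 0, move +1, go to p0
p0 | 0000[0]0001   read 0 → write ., move -1, go to p0
p0 | 000[0].0001   read 0 → write ., move -1, go to p0
p0 | 00[0]..0001   read 0 → write ., move -1, go to p0
p0 | 0[0]...0001   read 0 → write ., move -1, go to p0
p0 | [0]....0001
After 20 steps: state p0, head at -2, tape 0....0001.

state p0, head at -2, tape 0....0001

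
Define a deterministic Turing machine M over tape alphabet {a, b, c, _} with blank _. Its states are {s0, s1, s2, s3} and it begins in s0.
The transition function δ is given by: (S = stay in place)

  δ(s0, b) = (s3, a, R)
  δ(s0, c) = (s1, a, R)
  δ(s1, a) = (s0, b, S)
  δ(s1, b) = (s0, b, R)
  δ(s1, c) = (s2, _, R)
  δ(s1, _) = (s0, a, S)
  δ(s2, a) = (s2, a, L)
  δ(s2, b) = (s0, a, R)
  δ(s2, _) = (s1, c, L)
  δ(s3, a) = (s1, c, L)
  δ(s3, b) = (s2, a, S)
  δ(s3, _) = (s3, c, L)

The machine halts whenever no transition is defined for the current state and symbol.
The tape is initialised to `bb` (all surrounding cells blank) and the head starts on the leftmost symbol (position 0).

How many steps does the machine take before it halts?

s0 | __[b]b   read b → write a, move R, go to s3
s3 | __a[b]   read b → write a, move S, go to s2
s2 | __a[a]   read a → write a, move L, go to s2
s2 | __[a]a   read a → write a, move L, go to s2
s2 | _[_]aa   read _ → write c, move L, go to s1
s1 | [_]caa   read _ → write a, move S, go to s0
s0 | [a]caa
M halts after 6 transitions.

6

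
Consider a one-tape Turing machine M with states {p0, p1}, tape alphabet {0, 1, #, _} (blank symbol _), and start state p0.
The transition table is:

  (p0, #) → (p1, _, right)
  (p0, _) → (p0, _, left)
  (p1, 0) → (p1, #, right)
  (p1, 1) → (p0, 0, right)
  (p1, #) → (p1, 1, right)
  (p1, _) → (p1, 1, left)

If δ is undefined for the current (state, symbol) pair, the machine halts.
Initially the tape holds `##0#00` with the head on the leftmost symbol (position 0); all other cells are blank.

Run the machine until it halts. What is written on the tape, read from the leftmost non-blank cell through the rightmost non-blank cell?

1#1#10

p0 | [#]#0#00__   read # → write _, move right, go to p1
p1 | _[#]0#00__   read # → write 1, move right, go to p1
p1 | _1[0]#00__   read 0 → write #, move right, go to p1
p1 | _1#[#]00__   read # → write 1, move right, go to p1
p1 | _1#1[0]0__   read 0 → write #, move right, go to p1
p1 | _1#1#[0]__   read 0 → write #, move right, go to p1
p1 | _1#1##[_]_   read _ → write 1, move left, go to p1
p1 | _1#1#[#]1_   read # → write 1, move right, go to p1
p1 | _1#1#1[1]_   read 1 → write 0, move right, go to p0
p0 | _1#1#10[_]   read _ → write _, move left, go to p0
p0 | _1#1#1[0]_
The non-blank tape span at halt is 1#1#10.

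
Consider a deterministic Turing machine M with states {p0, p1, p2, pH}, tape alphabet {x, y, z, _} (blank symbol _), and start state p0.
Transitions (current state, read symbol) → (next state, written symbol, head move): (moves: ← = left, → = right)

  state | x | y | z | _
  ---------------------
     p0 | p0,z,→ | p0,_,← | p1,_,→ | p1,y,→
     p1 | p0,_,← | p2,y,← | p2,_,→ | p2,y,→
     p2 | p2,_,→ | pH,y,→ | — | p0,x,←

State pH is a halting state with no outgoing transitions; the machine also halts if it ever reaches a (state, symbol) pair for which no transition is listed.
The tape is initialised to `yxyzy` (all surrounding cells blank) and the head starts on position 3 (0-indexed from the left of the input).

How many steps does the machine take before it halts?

16

state=p0 head=3 tape=yxy[z]y_   (p0,z)→(p1,_,→)
state=p1 head=4 tape=yxy_[y]_   (p1,y)→(p2,y,←)
state=p2 head=3 tape=yxy[_]y_   (p2,_)→(p0,x,←)
state=p0 head=2 tape=yx[y]xy_   (p0,y)→(p0,_,←)
state=p0 head=1 tape=y[x]_xy_   (p0,x)→(p0,z,→)
state=p0 head=2 tape=yz[_]xy_   (p0,_)→(p1,y,→)
state=p1 head=3 tape=yzy[x]y_   (p1,x)→(p0,_,←)
state=p0 head=2 tape=yz[y]_y_   (p0,y)→(p0,_,←)
state=p0 head=1 tape=y[z]__y_   (p0,z)→(p1,_,→)
state=p1 head=2 tape=y_[_]_y_   (p1,_)→(p2,y,→)
state=p2 head=3 tape=y_y[_]y_   (p2,_)→(p0,x,←)
state=p0 head=2 tape=y_[y]xy_   (p0,y)→(p0,_,←)
state=p0 head=1 tape=y[_]_xy_   (p0,_)→(p1,y,→)
state=p1 head=2 tape=yy[_]xy_   (p1,_)→(p2,y,→)
state=p2 head=3 tape=yyy[x]y_   (p2,x)→(p2,_,→)
state=p2 head=4 tape=yyy_[y]_   (p2,y)→(pH,y,→)
state=pH head=5 tape=yyy_y[_]
M halts after 16 transitions.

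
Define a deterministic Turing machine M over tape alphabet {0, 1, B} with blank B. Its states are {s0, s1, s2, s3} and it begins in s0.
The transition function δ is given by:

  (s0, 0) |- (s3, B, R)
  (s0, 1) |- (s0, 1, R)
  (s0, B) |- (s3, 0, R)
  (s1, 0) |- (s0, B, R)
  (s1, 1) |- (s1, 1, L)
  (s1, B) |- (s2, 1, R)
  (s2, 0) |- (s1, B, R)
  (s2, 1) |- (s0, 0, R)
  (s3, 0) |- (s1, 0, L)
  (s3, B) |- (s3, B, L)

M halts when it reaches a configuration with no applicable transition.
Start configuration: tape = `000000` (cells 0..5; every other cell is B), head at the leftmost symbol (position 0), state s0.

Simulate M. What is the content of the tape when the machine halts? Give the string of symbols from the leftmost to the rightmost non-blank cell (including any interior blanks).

s0 | [0]00000BBB   read 0 → write B, move R, go to s3
s3 | B[0]0000BBB   read 0 → write 0, move L, go to s1
s1 | [B]00000BBB   read B → write 1, move R, go to s2
s2 | 1[0]0000BBB   read 0 → write B, move R, go to s1
s1 | 1B[0]000BBB   read 0 → write B, move R, go to s0
s0 | 1BB[0]00BBB   read 0 → write B, move R, go to s3
s3 | 1BBB[0]0BBB   read 0 → write 0, move L, go to s1
s1 | 1BB[B]00BBB   read B → write 1, move R, go to s2
s2 | 1BB1[0]0BBB   read 0 → write B, move R, go to s1
s1 | 1BB1B[0]BBB   read 0 → write B, move R, go to s0
s0 | 1BB1BB[B]BB   read B → write 0, move R, go to s3
s3 | 1BB1BB0[B]B   read B → write B, move L, go to s3
s3 | 1BB1BB[0]BB   read 0 → write 0, move L, go to s1
s1 | 1BB1B[B]0BB   read B → write 1, move R, go to s2
s2 | 1BB1B1[0]BB   read 0 → write B, move R, go to s1
s1 | 1BB1B1B[B]B   read B → write 1, move R, go to s2
s2 | 1BB1B1B1[B]
The non-blank tape span at halt is 1BB1B1B1.

1BB1B1B1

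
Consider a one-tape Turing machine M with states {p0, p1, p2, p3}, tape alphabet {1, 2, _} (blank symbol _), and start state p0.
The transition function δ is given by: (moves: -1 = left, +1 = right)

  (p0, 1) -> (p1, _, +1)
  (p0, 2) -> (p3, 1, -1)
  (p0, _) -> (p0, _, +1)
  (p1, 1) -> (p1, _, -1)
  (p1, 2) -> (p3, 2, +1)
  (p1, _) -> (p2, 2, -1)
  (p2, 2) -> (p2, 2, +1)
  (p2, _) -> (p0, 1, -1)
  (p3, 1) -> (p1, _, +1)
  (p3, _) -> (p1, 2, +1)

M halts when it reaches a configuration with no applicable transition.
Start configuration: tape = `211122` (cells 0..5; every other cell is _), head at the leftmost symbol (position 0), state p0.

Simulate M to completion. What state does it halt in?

p3

p0 | _[2]11122   read 2 → write 1, move -1, go to p3
p3 | [_]111122   read _ → write 2, move +1, go to p1
p1 | 2[1]11122   read 1 → write _, move -1, go to p1
p1 | [2]_11122   read 2 → write 2, move +1, go to p3
p3 | 2[_]11122   read _ → write 2, move +1, go to p1
p1 | 22[1]1122   read 1 → write _, move -1, go to p1
p1 | 2[2]_1122   read 2 → write 2, move +1, go to p3
p3 | 22[_]1122   read _ → write 2, move +1, go to p1
p1 | 222[1]122   read 1 → write _, move -1, go to p1
p1 | 22[2]_122   read 2 → write 2, move +1, go to p3
p3 | 222[_]122   read _ → write 2, move +1, go to p1
p1 | 2222[1]22   read 1 → write _, move -1, go to p1
p1 | 222[2]_22   read 2 → write 2, move +1, go to p3
p3 | 2222[_]22   read _ → write 2, move +1, go to p1
p1 | 22222[2]2   read 2 → write 2, move +1, go to p3
p3 | 222222[2]
No transition is defined for (p3, 2); M halts in state p3.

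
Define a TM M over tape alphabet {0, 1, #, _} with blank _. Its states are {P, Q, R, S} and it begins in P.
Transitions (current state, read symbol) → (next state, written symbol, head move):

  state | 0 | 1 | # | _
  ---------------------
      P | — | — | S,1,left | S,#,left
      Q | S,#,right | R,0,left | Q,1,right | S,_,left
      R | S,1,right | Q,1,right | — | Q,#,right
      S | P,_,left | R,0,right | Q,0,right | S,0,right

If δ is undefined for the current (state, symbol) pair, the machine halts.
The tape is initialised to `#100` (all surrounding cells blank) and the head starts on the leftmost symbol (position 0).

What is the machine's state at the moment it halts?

state=P head=0 tape=_[#]100_   (P,#)→(S,1,left)
state=S head=-1 tape=[_]1100_   (S,_)→(S,0,right)
state=S head=0 tape=0[1]100_   (S,1)→(R,0,right)
state=R head=1 tape=00[1]00_   (R,1)→(Q,1,right)
state=Q head=2 tape=001[0]0_   (Q,0)→(S,#,right)
state=S head=3 tape=001#[0]_   (S,0)→(P,_,left)
state=P head=2 tape=001[#]__   (P,#)→(S,1,left)
state=S head=1 tape=00[1]1__   (S,1)→(R,0,right)
state=R head=2 tape=000[1]__   (R,1)→(Q,1,right)
state=Q head=3 tape=0001[_]_   (Q,_)→(S,_,left)
state=S head=2 tape=000[1]__   (S,1)→(R,0,right)
state=R head=3 tape=0000[_]_   (R,_)→(Q,#,right)
state=Q head=4 tape=0000#[_]   (Q,_)→(S,_,left)
state=S head=3 tape=0000[#]_   (S,#)→(Q,0,right)
state=Q head=4 tape=00000[_]   (Q,_)→(S,_,left)
state=S head=3 tape=0000[0]_   (S,0)→(P,_,left)
state=P head=2 tape=000[0]__
No transition is defined for (P, 0); M halts in state P.

P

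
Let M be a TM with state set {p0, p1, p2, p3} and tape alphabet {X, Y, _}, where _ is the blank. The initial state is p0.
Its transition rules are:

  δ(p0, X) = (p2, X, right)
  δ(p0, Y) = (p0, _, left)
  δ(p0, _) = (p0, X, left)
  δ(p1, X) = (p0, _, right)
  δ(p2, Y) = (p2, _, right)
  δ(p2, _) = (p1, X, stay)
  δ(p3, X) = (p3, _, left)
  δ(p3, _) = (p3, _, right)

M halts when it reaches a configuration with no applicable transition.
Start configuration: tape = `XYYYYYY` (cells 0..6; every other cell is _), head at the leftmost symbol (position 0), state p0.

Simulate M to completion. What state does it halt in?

state=p0 head=0 tape=[X]YYYYYY__   (p0,X)→(p2,X,right)
state=p2 head=1 tape=X[Y]YYYYY__   (p2,Y)→(p2,_,right)
state=p2 head=2 tape=X_[Y]YYYY__   (p2,Y)→(p2,_,right)
state=p2 head=3 tape=X__[Y]YYY__   (p2,Y)→(p2,_,right)
state=p2 head=4 tape=X___[Y]YY__   (p2,Y)→(p2,_,right)
state=p2 head=5 tape=X____[Y]Y__   (p2,Y)→(p2,_,right)
state=p2 head=6 tape=X_____[Y]__   (p2,Y)→(p2,_,right)
state=p2 head=7 tape=X______[_]_   (p2,_)→(p1,X,stay)
state=p1 head=7 tape=X______[X]_   (p1,X)→(p0,_,right)
state=p0 head=8 tape=X_______[_]   (p0,_)→(p0,X,left)
state=p0 head=7 tape=X______[_]X   (p0,_)→(p0,X,left)
state=p0 head=6 tape=X_____[_]XX   (p0,_)→(p0,X,left)
state=p0 head=5 tape=X____[_]XXX   (p0,_)→(p0,X,left)
state=p0 head=4 tape=X___[_]XXXX   (p0,_)→(p0,X,left)
state=p0 head=3 tape=X__[_]XXXXX   (p0,_)→(p0,X,left)
state=p0 head=2 tape=X_[_]XXXXXX   (p0,_)→(p0,X,left)
state=p0 head=1 tape=X[_]XXXXXXX   (p0,_)→(p0,X,left)
state=p0 head=0 tape=[X]XXXXXXXX   (p0,X)→(p2,X,right)
state=p2 head=1 tape=X[X]XXXXXXX
No transition is defined for (p2, X); M halts in state p2.

p2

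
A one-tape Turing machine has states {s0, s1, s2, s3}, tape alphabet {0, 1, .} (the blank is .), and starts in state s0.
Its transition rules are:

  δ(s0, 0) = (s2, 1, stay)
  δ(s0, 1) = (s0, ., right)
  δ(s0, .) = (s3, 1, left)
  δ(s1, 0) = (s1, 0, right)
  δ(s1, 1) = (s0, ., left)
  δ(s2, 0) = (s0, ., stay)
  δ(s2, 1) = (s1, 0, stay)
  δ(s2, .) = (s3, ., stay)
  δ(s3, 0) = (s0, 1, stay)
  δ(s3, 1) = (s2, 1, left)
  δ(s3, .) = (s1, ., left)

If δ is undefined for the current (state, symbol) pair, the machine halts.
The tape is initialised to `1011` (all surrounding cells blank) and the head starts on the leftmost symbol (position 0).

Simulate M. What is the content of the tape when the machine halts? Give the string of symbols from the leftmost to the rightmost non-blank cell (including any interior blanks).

0.1

state=s0 head=0 tape=[1]011   (s0,1)→(s0,.,right)
state=s0 head=1 tape=.[0]11   (s0,0)→(s2,1,stay)
state=s2 head=1 tape=.[1]11   (s2,1)→(s1,0,stay)
state=s1 head=1 tape=.[0]11   (s1,0)→(s1,0,right)
state=s1 head=2 tape=.0[1]1   (s1,1)→(s0,.,left)
state=s0 head=1 tape=.[0].1   (s0,0)→(s2,1,stay)
state=s2 head=1 tape=.[1].1   (s2,1)→(s1,0,stay)
state=s1 head=1 tape=.[0].1   (s1,0)→(s1,0,right)
state=s1 head=2 tape=.0[.]1
The non-blank tape span at halt is 0.1.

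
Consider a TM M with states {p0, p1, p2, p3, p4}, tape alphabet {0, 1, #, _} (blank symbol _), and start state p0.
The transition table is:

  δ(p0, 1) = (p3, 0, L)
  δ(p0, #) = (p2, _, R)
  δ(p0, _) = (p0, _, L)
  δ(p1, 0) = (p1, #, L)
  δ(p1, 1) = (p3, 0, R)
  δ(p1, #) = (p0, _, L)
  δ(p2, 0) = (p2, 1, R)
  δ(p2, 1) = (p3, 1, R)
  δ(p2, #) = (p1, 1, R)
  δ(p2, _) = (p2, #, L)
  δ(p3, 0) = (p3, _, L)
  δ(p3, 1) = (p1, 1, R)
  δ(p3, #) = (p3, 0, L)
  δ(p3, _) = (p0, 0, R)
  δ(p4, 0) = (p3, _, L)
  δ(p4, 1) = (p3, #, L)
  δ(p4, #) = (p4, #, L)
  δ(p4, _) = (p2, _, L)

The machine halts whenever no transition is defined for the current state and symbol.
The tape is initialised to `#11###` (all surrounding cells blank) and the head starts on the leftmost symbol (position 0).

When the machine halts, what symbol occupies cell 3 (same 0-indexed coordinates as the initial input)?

_

p0 | [#]11###   read # → write _, move R, go to p2
p2 | _[1]1###   read 1 → write 1, move R, go to p3
p3 | _1[1]###   read 1 → write 1, move R, go to p1
p1 | _11[#]##   read # → write _, move L, go to p0
p0 | _1[1]_##   read 1 → write 0, move L, go to p3
p3 | _[1]0_##   read 1 → write 1, move R, go to p1
p1 | _1[0]_##   read 0 → write #, move L, go to p1
p1 | _[1]#_##   read 1 → write 0, move R, go to p3
p3 | _0[#]_##   read # → write 0, move L, go to p3
p3 | _[0]0_##   read 0 → write _, move L, go to p3
p3 | [_]_0_##   read _ → write 0, move R, go to p0
p0 | 0[_]0_##   read _ → write _, move L, go to p0
p0 | [0]_0_##
Cell 3 holds _ when M halts.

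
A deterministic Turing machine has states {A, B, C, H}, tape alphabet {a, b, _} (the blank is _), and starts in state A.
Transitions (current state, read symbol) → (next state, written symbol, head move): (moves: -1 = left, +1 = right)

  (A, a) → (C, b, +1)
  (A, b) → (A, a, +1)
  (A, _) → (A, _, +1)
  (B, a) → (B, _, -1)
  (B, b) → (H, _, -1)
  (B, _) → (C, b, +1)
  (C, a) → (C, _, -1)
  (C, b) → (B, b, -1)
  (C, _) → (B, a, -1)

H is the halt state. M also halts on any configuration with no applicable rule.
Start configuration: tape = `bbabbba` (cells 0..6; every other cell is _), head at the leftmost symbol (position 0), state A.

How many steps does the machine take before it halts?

state=A head=0 tape=[b]babbba   (A,b)→(A,a,+1)
state=A head=1 tape=a[b]abbba   (A,b)→(A,a,+1)
state=A head=2 tape=aa[a]bbba   (A,a)→(C,b,+1)
state=C head=3 tape=aab[b]bba   (C,b)→(B,b,-1)
state=B head=2 tape=aa[b]bbba   (B,b)→(H,_,-1)
state=H head=1 tape=a[a]_bbba
M halts after 5 transitions.

5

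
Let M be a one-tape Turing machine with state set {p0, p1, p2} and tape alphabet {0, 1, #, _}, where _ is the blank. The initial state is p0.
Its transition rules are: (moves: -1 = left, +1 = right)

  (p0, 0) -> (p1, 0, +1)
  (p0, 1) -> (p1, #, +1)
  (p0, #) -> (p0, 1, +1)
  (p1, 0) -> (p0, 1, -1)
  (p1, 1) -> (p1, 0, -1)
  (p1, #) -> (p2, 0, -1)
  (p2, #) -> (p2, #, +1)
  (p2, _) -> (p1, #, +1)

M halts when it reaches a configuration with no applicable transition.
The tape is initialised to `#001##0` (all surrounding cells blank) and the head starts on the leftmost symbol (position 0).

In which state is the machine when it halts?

p2

state=p0 head=0 tape=_[#]001##0   (p0,#)→(p0,1,+1)
state=p0 head=1 tape=_1[0]01##0   (p0,0)→(p1,0,+1)
state=p1 head=2 tape=_10[0]1##0   (p1,0)→(p0,1,-1)
state=p0 head=1 tape=_1[0]11##0   (p0,0)→(p1,0,+1)
state=p1 head=2 tape=_10[1]1##0   (p1,1)→(p1,0,-1)
state=p1 head=1 tape=_1[0]01##0   (p1,0)→(p0,1,-1)
state=p0 head=0 tape=_[1]101##0   (p0,1)→(p1,#,+1)
state=p1 head=1 tape=_#[1]01##0   (p1,1)→(p1,0,-1)
state=p1 head=0 tape=_[#]001##0   (p1,#)→(p2,0,-1)
state=p2 head=-1 tape=[_]0001##0   (p2,_)→(p1,#,+1)
state=p1 head=0 tape=#[0]001##0   (p1,0)→(p0,1,-1)
state=p0 head=-1 tape=[#]1001##0   (p0,#)→(p0,1,+1)
state=p0 head=0 tape=1[1]001##0   (p0,1)→(p1,#,+1)
state=p1 head=1 tape=1#[0]01##0   (p1,0)→(p0,1,-1)
state=p0 head=0 tape=1[#]101##0   (p0,#)→(p0,1,+1)
state=p0 head=1 tape=11[1]01##0   (p0,1)→(p1,#,+1)
state=p1 head=2 tape=11#[0]1##0   (p1,0)→(p0,1,-1)
state=p0 head=1 tape=11[#]11##0   (p0,#)→(p0,1,+1)
state=p0 head=2 tape=111[1]1##0   (p0,1)→(p1,#,+1)
state=p1 head=3 tape=111#[1]##0   (p1,1)→(p1,0,-1)
state=p1 head=2 tape=111[#]0##0   (p1,#)→(p2,0,-1)
state=p2 head=1 tape=11[1]00##0
No transition is defined for (p2, 1); M halts in state p2.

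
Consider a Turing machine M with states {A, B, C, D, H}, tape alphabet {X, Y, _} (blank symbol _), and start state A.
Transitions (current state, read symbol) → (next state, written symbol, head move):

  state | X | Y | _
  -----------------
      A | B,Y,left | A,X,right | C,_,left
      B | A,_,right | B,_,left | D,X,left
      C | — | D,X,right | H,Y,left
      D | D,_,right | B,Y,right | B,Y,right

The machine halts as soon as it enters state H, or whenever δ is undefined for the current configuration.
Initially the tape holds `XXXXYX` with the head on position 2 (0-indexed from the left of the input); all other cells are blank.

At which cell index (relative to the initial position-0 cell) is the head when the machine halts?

state=A head=2 tape=XX[X]XYX_   (A,X)→(B,Y,left)
state=B head=1 tape=X[X]YXYX_   (B,X)→(A,_,right)
state=A head=2 tape=X_[Y]XYX_   (A,Y)→(A,X,right)
state=A head=3 tape=X_X[X]YX_   (A,X)→(B,Y,left)
state=B head=2 tape=X_[X]YYX_   (B,X)→(A,_,right)
state=A head=3 tape=X__[Y]YX_   (A,Y)→(A,X,right)
state=A head=4 tape=X__X[Y]X_   (A,Y)→(A,X,right)
state=A head=5 tape=X__XX[X]_   (A,X)→(B,Y,left)
state=B head=4 tape=X__X[X]Y_   (B,X)→(A,_,right)
state=A head=5 tape=X__X_[Y]_   (A,Y)→(A,X,right)
state=A head=6 tape=X__X_X[_]   (A,_)→(C,_,left)
state=C head=5 tape=X__X_[X]_
At halt the head is at cell 5.

5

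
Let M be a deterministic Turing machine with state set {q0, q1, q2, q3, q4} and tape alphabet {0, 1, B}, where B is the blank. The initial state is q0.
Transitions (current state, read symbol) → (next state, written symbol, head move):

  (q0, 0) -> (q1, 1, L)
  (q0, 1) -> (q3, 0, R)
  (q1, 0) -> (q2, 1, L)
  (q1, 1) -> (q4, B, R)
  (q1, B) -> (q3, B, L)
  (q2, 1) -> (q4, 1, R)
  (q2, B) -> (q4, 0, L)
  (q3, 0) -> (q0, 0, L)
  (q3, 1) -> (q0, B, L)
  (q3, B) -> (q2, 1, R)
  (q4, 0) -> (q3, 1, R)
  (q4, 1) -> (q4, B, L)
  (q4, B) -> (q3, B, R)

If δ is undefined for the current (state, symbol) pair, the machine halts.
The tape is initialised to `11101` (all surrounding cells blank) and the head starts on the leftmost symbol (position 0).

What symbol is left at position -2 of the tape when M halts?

state=q0 head=0 tape=BBB[1]1101   (q0,1)→(q3,0,R)
state=q3 head=1 tape=BBB0[1]101   (q3,1)→(q0,B,L)
state=q0 head=0 tape=BBB[0]B101   (q0,0)→(q1,1,L)
state=q1 head=-1 tape=BB[B]1B101   (q1,B)→(q3,B,L)
state=q3 head=-2 tape=B[B]B1B101   (q3,B)→(q2,1,R)
state=q2 head=-1 tape=B1[B]1B101   (q2,B)→(q4,0,L)
state=q4 head=-2 tape=B[1]01B101   (q4,1)→(q4,B,L)
state=q4 head=-3 tape=[B]B01B101   (q4,B)→(q3,B,R)
state=q3 head=-2 tape=B[B]01B101   (q3,B)→(q2,1,R)
state=q2 head=-1 tape=B1[0]1B101
Cell -2 holds 1 when M halts.

1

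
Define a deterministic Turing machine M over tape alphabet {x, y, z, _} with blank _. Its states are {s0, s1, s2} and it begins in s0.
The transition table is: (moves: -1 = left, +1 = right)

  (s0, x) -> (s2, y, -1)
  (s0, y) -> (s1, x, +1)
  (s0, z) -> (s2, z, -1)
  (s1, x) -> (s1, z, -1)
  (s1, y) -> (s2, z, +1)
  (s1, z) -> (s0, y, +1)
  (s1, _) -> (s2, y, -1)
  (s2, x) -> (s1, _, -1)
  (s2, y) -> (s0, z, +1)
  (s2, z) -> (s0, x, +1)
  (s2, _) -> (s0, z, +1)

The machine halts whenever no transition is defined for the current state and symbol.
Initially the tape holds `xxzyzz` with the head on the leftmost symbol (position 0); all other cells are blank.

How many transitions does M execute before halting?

s0 | ___[x]xzyzz   read x → write y, move -1, go to s2
s2 | __[_]yxzyzz   read _ → write z, move +1, go to s0
s0 | __z[y]xzyzz   read y → write x, move +1, go to s1
s1 | __zx[x]zyzz   read x → write z, move -1, go to s1
s1 | __z[x]zzyzz   read x → write z, move -1, go to s1
s1 | __[z]zzzyzz   read z → write y, move +1, go to s0
s0 | __y[z]zzyzz   read z → write z, move -1, go to s2
s2 | __[y]zzzyzz   read y → write z, move +1, go to s0
s0 | __z[z]zzyzz   read z → write z, move -1, go to s2
s2 | __[z]zzzyzz   read z → write x, move +1, go to s0
s0 | __x[z]zzyzz   read z → write z, move -1, go to s2
s2 | __[x]zzzyzz   read x → write _, move -1, go to s1
s1 | _[_]_zzzyzz   read _ → write y, move -1, go to s2
s2 | [_]y_zzzyzz   read _ → write z, move +1, go to s0
s0 | z[y]_zzzyzz   read y → write x, move +1, go to s1
s1 | zx[_]zzzyzz   read _ → write y, move -1, go to s2
s2 | z[x]yzzzyzz   read x → write _, move -1, go to s1
s1 | [z]_yzzzyzz   read z → write y, move +1, go to s0
s0 | y[_]yzzzyzz
M halts after 18 transitions.

18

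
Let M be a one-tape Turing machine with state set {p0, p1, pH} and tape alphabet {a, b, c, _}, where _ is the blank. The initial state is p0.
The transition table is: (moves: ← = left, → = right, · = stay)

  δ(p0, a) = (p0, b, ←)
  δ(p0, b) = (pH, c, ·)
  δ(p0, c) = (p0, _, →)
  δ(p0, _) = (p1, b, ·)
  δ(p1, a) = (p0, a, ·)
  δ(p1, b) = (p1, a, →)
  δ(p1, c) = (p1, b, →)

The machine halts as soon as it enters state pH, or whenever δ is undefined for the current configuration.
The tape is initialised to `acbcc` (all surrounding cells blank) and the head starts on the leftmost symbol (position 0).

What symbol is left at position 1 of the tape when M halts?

state=p0 head=0 tape=_[a]cbcc_   (p0,a)→(p0,b,←)
state=p0 head=-1 tape=[_]bcbcc_   (p0,_)→(p1,b,·)
state=p1 head=-1 tape=[b]bcbcc_   (p1,b)→(p1,a,→)
state=p1 head=0 tape=a[b]cbcc_   (p1,b)→(p1,a,→)
state=p1 head=1 tape=aa[c]bcc_   (p1,c)→(p1,b,→)
state=p1 head=2 tape=aab[b]cc_   (p1,b)→(p1,a,→)
state=p1 head=3 tape=aaba[c]c_   (p1,c)→(p1,b,→)
state=p1 head=4 tape=aabab[c]_   (p1,c)→(p1,b,→)
state=p1 head=5 tape=aababb[_]
Cell 1 holds b when M halts.

b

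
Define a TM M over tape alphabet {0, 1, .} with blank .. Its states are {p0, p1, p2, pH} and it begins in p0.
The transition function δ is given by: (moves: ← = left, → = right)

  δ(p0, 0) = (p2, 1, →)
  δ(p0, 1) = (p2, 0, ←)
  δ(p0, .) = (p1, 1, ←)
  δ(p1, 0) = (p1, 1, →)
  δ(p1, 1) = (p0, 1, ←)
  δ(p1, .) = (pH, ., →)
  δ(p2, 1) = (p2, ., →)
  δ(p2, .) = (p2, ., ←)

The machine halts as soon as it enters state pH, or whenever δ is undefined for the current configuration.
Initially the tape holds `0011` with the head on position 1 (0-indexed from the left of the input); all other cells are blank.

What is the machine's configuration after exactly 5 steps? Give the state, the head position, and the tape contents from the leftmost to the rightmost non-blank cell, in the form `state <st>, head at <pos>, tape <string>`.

p0 | 0[0]11.   read 0 → write 1, move →, go to p2
p2 | 01[1]1.   read 1 → write ., move →, go to p2
p2 | 01.[1].   read 1 → write ., move →, go to p2
p2 | 01..[.]   read . → write ., move ←, go to p2
p2 | 01.[.].   read . → write ., move ←, go to p2
p2 | 01[.]..
After 5 steps: state p2, head at 2, tape 01.

state p2, head at 2, tape 01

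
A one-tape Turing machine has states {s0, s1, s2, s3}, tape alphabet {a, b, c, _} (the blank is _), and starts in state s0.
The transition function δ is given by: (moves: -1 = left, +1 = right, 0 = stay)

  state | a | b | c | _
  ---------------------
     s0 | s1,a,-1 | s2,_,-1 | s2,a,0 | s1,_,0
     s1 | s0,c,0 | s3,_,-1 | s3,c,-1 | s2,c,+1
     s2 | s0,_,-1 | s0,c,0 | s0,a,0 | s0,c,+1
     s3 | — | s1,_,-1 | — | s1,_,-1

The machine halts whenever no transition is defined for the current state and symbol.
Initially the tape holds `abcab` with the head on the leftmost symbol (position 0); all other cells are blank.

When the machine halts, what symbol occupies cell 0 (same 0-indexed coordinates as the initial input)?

c

s0 | ___[a]bcab   read a → write a, move -1, go to s1
s1 | __[_]abcab   read _ → write c, move +1, go to s2
s2 | __c[a]bcab   read a → write _, move -1, go to s0
s0 | __[c]_bcab   read c → write a, move 0, go to s2
s2 | __[a]_bcab   read a → write _, move -1, go to s0
s0 | _[_]__bcab   read _ → write _, move 0, go to s1
s1 | _[_]__bcab   read _ → write c, move +1, go to s2
s2 | _c[_]_bcab   read _ → write c, move +1, go to s0
s0 | _cc[_]bcab   read _ → write _, move 0, go to s1
s1 | _cc[_]bcab   read _ → write c, move +1, go to s2
s2 | _ccc[b]cab   read b → write c, move 0, go to s0
s0 | _ccc[c]cab   read c → write a, move 0, go to s2
s2 | _ccc[a]cab   read a → write _, move -1, go to s0
s0 | _cc[c]_cab   read c → write a, move 0, go to s2
s2 | _cc[a]_cab   read a → write _, move -1, go to s0
s0 | _c[c]__cab   read c → write a, move 0, go to s2
s2 | _c[a]__cab   read a → write _, move -1, go to s0
s0 | _[c]___cab   read c → write a, move 0, go to s2
s2 | _[a]___cab   read a → write _, move -1, go to s0
s0 | [_]____cab   read _ → write _, move 0, go to s1
s1 | [_]____cab   read _ → write c, move +1, go to s2
s2 | c[_]___cab   read _ → write c, move +1, go to s0
s0 | cc[_]__cab   read _ → write _, move 0, go to s1
s1 | cc[_]__cab   read _ → write c, move +1, go to s2
s2 | ccc[_]_cab   read _ → write c, move +1, go to s0
s0 | cccc[_]cab   read _ → write _, move 0, go to s1
s1 | cccc[_]cab   read _ → write c, move +1, go to s2
s2 | ccccc[c]ab   read c → write a, move 0, go to s0
s0 | ccccc[a]ab   read a → write a, move -1, go to s1
s1 | cccc[c]aab   read c → write c, move -1, go to s3
s3 | ccc[c]caab
Cell 0 holds c when M halts.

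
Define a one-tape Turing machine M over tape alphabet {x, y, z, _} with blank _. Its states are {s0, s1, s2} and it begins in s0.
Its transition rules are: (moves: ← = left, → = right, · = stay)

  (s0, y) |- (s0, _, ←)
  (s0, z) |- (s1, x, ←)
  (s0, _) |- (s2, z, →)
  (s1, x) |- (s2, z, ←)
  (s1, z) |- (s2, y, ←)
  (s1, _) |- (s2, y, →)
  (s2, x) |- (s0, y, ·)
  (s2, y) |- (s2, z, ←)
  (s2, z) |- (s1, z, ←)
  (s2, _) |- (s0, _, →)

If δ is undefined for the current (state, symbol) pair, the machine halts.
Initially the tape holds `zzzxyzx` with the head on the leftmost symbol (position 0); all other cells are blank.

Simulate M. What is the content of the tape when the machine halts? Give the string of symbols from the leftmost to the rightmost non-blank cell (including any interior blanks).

z_x__zxyzx

state=s0 head=0 tape=___[z]zzxyzx   (s0,z)→(s1,x,←)
state=s1 head=-1 tape=__[_]xzzxyzx   (s1,_)→(s2,y,→)
state=s2 head=0 tape=__y[x]zzxyzx   (s2,x)→(s0,y,·)
state=s0 head=0 tape=__y[y]zzxyzx   (s0,y)→(s0,_,←)
state=s0 head=-1 tape=__[y]_zzxyzx   (s0,y)→(s0,_,←)
state=s0 head=-2 tape=_[_]__zzxyzx   (s0,_)→(s2,z,→)
state=s2 head=-1 tape=_z[_]_zzxyzx   (s2,_)→(s0,_,→)
state=s0 head=0 tape=_z_[_]zzxyzx   (s0,_)→(s2,z,→)
state=s2 head=1 tape=_z_z[z]zxyzx   (s2,z)→(s1,z,←)
state=s1 head=0 tape=_z_[z]zzxyzx   (s1,z)→(s2,y,←)
state=s2 head=-1 tape=_z[_]yzzxyzx   (s2,_)→(s0,_,→)
state=s0 head=0 tape=_z_[y]zzxyzx   (s0,y)→(s0,_,←)
state=s0 head=-1 tape=_z[_]_zzxyzx   (s0,_)→(s2,z,→)
state=s2 head=0 tape=_zz[_]zzxyzx   (s2,_)→(s0,_,→)
state=s0 head=1 tape=_zz_[z]zxyzx   (s0,z)→(s1,x,←)
state=s1 head=0 tape=_zz[_]xzxyzx   (s1,_)→(s2,y,→)
state=s2 head=1 tape=_zzy[x]zxyzx   (s2,x)→(s0,y,·)
state=s0 head=1 tape=_zzy[y]zxyzx   (s0,y)→(s0,_,←)
state=s0 head=0 tape=_zz[y]_zxyzx   (s0,y)→(s0,_,←)
state=s0 head=-1 tape=_z[z]__zxyzx   (s0,z)→(s1,x,←)
state=s1 head=-2 tape=_[z]x__zxyzx   (s1,z)→(s2,y,←)
state=s2 head=-3 tape=[_]yx__zxyzx   (s2,_)→(s0,_,→)
state=s0 head=-2 tape=_[y]x__zxyzx   (s0,y)→(s0,_,←)
state=s0 head=-3 tape=[_]_x__zxyzx   (s0,_)→(s2,z,→)
state=s2 head=-2 tape=z[_]x__zxyzx   (s2,_)→(s0,_,→)
state=s0 head=-1 tape=z_[x]__zxyzx
The non-blank tape span at halt is z_x__zxyzx.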